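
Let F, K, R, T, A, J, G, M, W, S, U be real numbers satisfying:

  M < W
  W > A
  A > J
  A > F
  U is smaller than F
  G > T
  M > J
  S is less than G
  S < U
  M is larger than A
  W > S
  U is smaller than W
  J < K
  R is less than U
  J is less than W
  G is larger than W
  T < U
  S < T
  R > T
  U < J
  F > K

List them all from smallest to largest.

S < T < R < U < J < K < F < A < M < W < G

Nothing is placed below S, so it is least; from there S < T; T < R; R < U; U < J; J < K; K < F; F < A; A < M; M < W; W < G, each given directly.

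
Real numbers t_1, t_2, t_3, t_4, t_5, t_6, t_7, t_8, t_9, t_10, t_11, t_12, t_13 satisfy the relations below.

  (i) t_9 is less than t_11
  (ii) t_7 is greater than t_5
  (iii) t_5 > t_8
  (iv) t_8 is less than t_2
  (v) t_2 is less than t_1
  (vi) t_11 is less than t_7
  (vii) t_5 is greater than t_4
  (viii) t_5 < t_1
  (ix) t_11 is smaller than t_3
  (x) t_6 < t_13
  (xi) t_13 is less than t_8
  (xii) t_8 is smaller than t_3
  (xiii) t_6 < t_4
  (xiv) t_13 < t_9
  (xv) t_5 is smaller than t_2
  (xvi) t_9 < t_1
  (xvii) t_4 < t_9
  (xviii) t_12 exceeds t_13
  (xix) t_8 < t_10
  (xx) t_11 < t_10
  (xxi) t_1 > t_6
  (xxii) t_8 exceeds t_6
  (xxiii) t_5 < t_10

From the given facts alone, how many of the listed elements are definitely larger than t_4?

The elements the relations force above t_4 are t_5, t_9, t_11, t_2, t_1, t_3, t_10, t_7 — no chain reaches any other.
That is 8.

8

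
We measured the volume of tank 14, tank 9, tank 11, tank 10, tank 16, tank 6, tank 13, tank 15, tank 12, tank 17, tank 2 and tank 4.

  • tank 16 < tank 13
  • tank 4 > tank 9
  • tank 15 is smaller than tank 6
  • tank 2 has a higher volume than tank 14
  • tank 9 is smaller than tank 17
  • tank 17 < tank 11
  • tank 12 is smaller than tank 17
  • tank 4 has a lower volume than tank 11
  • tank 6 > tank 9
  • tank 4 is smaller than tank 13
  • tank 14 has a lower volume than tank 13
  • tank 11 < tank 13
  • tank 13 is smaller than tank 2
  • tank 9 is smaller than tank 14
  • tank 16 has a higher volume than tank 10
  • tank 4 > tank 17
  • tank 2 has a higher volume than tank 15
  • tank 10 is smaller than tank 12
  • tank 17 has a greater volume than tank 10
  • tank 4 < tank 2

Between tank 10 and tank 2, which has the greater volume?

tank 10 < tank 17 and tank 17 < tank 4 give tank 10 < tank 4.
With tank 4 < tank 11: tank 10 < tank 17 < tank 4 < tank 11.
With tank 11 < tank 13: tank 10 < tank 17 < tank 4 < tank 11 < tank 13.
With tank 13 < tank 2: tank 10 < tank 17 < tank 4 < tank 11 < tank 13 < tank 2.
So tank 10 < tank 2; tank 2 is the larger of the two.

tank 2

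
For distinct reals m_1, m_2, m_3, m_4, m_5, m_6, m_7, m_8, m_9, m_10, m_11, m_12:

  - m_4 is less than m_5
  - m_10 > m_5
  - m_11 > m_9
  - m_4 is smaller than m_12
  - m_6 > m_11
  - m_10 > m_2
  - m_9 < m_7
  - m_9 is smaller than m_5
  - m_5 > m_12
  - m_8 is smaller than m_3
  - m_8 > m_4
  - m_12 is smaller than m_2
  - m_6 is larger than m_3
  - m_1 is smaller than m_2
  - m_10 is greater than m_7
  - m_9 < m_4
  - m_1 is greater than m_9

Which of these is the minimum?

m_4 is not least since m_9 < m_4; m_1 is not least since m_9 < m_1; m_12 is not least since m_4 < m_12; m_7 is not least since m_9 < m_7; m_11 is not least since m_9 < m_11; m_2 is not least since m_1 < m_2; m_8 is not least since m_4 < m_8; m_3 is not least since m_8 < m_3; m_6 is not least since m_3 < m_6; m_5 is not least since m_9 < m_5; m_10 is not least since m_5 < m_10.
Only m_9 has nothing below it, so m_9 is the minimum.

m_9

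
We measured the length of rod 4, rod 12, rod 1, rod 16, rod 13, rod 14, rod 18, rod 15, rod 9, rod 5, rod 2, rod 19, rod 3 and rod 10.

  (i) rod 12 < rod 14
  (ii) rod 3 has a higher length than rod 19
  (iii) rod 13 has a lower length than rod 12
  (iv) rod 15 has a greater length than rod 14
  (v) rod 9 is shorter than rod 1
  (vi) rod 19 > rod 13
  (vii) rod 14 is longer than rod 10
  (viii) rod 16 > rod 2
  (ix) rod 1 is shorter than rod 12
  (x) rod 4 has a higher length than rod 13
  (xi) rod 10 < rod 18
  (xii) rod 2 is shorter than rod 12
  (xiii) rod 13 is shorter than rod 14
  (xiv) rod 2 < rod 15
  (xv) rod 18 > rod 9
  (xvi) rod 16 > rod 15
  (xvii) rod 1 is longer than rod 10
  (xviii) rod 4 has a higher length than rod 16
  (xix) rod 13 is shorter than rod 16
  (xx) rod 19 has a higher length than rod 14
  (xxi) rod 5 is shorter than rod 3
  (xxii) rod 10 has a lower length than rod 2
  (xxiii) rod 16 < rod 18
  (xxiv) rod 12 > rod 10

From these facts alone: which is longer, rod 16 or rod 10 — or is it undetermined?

rod 10 < rod 2 and rod 2 < rod 12 give rod 10 < rod 12.
With rod 12 < rod 14: rod 10 < rod 2 < rod 12 < rod 14.
With rod 14 < rod 15: rod 10 < rod 2 < rod 12 < rod 14 < rod 15.
With rod 15 < rod 16: rod 10 < rod 2 < rod 12 < rod 14 < rod 15 < rod 16.
So rod 16 is longer.

rod 16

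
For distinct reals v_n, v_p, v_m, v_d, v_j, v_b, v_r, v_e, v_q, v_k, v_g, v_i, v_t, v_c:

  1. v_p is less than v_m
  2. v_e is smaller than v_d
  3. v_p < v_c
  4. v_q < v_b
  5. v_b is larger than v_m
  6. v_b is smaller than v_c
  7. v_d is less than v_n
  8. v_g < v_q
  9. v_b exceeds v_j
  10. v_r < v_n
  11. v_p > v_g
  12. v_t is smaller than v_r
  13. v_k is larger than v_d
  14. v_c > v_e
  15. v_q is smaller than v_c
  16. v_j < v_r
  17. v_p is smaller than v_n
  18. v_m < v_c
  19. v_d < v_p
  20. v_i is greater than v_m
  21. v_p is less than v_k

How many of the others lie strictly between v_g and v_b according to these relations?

3

The relations place v_g below v_b. An element lies strictly between them when it is forced above v_g and also forced below v_b.
Above v_g: {v_p, v_q, v_m, v_i, v_k, v_n, v_c}. Below v_b: {v_j, v_e, v_d, v_p, v_q, v_m}.
Intersection: {v_p, v_q, v_m} — 3.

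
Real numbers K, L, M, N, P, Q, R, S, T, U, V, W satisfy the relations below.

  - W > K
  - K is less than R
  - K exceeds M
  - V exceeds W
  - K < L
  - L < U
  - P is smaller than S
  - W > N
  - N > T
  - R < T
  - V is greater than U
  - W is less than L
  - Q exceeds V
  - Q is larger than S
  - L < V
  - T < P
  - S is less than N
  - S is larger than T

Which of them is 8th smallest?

Piecing the relations together gives one ordering: M < K < R < T < P < S < N < W < L < U < V < Q.
The 8th smallest is W.

W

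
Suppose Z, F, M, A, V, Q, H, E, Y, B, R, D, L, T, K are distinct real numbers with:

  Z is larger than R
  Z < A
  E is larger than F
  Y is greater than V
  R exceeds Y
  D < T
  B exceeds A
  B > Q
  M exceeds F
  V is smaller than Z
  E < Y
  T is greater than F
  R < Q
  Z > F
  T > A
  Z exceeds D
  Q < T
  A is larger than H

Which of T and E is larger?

E < Y < R < Z < A < T, by transitivity through Y, R, Z, A.
So E < T; T is the larger of the two.

T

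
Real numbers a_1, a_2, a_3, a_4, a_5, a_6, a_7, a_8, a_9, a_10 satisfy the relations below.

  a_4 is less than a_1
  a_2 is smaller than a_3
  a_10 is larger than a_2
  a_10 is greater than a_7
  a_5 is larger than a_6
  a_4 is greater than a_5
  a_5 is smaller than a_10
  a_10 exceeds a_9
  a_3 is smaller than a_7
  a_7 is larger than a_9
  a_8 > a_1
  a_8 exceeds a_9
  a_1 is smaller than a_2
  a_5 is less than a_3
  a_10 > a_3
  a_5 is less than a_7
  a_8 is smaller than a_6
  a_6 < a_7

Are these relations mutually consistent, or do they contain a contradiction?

inconsistent

Chaining the given relations yields a_8 < a_6 < a_5 < a_4 < a_1, so a_8 < a_1. But one relation states a_1 < a_8. These cannot both hold.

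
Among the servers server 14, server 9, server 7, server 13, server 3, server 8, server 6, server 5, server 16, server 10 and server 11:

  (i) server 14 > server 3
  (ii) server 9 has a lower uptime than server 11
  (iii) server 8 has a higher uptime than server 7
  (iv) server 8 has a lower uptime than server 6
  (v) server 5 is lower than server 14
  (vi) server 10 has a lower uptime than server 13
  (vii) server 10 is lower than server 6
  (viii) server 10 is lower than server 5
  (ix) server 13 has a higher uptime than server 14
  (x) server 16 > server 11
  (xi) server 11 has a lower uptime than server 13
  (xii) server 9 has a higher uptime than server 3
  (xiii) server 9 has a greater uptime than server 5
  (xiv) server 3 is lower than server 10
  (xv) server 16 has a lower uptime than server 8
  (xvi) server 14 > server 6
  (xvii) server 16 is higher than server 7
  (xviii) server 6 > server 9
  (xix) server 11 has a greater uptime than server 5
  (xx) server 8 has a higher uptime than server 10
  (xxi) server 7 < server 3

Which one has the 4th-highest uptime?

Piecing the relations together gives one ordering: server 7 < server 3 < server 10 < server 5 < server 9 < server 11 < server 16 < server 8 < server 6 < server 14 < server 13.
Counting 4 from the largest end gives server 8.

server 8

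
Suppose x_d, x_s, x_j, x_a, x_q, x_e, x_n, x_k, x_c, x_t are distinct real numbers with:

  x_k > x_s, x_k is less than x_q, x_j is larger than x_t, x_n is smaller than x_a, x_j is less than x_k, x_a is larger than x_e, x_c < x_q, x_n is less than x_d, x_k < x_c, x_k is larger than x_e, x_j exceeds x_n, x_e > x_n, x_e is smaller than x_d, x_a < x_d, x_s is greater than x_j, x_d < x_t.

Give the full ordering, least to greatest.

Nothing is placed below x_n, so it is least; from there x_n < x_e; x_e < x_a; x_a < x_d; x_d < x_t; x_t < x_j; x_j < x_s; x_s < x_k; x_k < x_c; x_c < x_q, each given directly.

x_n < x_e < x_a < x_d < x_t < x_j < x_s < x_k < x_c < x_q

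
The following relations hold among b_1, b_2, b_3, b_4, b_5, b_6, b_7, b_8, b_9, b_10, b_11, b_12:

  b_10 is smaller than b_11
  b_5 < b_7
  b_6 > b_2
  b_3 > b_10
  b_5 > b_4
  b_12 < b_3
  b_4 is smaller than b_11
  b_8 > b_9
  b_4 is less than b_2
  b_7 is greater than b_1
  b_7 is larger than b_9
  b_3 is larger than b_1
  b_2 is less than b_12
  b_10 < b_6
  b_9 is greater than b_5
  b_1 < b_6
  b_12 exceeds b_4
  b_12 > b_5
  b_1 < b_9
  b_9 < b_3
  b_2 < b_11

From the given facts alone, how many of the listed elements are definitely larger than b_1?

5

From b_1 the given relations immediately reach b_9, b_6, b_7, b_3.
From those, b_8 — 5 in total.
Nothing else is reachable above b_1; 5 in all.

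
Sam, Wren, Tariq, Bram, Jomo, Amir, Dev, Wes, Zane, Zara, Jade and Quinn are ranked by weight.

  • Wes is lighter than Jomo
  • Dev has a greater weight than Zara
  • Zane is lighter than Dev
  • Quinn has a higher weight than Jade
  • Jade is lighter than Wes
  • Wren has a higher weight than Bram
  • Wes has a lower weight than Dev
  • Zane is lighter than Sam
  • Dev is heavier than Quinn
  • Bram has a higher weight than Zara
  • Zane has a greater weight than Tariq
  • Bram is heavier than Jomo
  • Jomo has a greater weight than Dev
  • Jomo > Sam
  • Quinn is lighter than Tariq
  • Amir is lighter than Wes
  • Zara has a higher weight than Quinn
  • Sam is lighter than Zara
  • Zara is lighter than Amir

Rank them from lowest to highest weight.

Nothing is placed below Jade, so it is least; from there Jade < Quinn; Quinn < Tariq; Tariq < Zane; Zane < Sam; Sam < Zara; Zara < Amir; Amir < Wes; Wes < Dev; Dev < Jomo; Jomo < Bram; Bram < Wren, each given directly.

Jade < Quinn < Tariq < Zane < Sam < Zara < Amir < Wes < Dev < Jomo < Bram < Wren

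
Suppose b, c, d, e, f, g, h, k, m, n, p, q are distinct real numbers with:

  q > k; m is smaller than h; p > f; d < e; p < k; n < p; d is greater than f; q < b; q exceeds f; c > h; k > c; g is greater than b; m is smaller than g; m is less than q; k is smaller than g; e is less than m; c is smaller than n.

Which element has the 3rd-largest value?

q

Piecing the relations together gives one ordering: f < d < e < m < h < c < n < p < k < q < b < g.
Counting 3 from the largest end gives q.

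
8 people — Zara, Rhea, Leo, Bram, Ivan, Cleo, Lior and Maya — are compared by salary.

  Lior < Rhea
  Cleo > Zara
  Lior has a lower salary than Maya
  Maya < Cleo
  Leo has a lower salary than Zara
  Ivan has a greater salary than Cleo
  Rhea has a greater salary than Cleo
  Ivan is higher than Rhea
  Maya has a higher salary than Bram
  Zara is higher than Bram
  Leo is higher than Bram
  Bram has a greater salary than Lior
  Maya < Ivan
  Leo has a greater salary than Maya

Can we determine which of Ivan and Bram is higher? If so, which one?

Bram < Maya and Maya < Leo give Bram < Leo.
Then Leo < Zara extends the chain to Zara.
Then Zara < Cleo extends the chain to Cleo.
Then Cleo < Rhea extends the chain to Rhea.
With Rhea < Ivan: Bram < Maya < Leo < Zara < Cleo < Rhea < Ivan.
So Ivan is higher.

Ivan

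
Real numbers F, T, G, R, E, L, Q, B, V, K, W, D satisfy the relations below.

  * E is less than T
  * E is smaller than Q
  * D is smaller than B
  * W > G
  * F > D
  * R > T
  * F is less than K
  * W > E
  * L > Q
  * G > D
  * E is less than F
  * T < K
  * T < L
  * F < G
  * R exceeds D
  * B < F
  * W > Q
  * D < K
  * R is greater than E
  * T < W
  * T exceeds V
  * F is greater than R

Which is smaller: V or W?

V

Chaining the given relations: V < T < R < F < G < W.
So V < W; V is the smaller of the two.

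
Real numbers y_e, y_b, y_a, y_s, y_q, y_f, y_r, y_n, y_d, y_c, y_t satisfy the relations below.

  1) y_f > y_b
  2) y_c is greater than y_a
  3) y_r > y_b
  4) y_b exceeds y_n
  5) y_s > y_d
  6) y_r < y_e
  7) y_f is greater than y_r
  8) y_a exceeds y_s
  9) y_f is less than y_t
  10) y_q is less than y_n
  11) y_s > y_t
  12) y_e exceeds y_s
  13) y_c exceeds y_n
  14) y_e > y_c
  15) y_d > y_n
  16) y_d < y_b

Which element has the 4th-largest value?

Piecing the relations together gives one ordering: y_q < y_n < y_d < y_b < y_r < y_f < y_t < y_s < y_a < y_c < y_e.
The 4th largest is y_s.

y_s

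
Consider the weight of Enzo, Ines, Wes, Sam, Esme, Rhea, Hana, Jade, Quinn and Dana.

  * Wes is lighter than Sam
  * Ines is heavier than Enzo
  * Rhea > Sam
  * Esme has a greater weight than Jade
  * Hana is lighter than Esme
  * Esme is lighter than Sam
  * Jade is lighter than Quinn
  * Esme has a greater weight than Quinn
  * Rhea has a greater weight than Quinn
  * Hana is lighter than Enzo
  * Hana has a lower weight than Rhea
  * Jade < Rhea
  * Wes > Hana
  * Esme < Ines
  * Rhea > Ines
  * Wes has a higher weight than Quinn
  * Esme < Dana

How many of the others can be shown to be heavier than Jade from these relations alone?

From Jade the given relations immediately reach Quinn, Esme, Rhea.
From those, Wes, Ines, Sam, Dana — 7 in total.
Nothing else is reachable above Jade; 7 in all.

7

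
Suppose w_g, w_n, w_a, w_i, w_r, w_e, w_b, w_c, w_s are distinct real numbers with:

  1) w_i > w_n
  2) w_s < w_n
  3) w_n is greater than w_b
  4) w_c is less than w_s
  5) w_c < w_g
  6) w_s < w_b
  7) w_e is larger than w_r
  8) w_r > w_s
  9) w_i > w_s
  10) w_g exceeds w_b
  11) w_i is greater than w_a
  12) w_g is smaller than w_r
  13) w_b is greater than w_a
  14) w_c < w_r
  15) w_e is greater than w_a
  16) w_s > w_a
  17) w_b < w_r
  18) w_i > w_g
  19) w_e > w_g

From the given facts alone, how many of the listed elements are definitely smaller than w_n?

4

The elements the relations force below w_n are w_a, w_c, w_s, w_b — no chain reaches any other.
That is 4.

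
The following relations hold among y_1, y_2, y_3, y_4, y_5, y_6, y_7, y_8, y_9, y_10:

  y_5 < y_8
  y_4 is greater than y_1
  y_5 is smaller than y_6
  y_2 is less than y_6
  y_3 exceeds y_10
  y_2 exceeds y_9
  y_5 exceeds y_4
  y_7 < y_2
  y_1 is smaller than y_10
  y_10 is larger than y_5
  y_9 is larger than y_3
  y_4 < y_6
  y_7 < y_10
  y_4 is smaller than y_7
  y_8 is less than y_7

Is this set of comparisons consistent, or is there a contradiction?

consistent

The single ordering y_1 < y_4 < y_5 < y_8 < y_7 < y_10 < y_3 < y_9 < y_2 < y_6 satisfies every listed relation, so no contradiction arises.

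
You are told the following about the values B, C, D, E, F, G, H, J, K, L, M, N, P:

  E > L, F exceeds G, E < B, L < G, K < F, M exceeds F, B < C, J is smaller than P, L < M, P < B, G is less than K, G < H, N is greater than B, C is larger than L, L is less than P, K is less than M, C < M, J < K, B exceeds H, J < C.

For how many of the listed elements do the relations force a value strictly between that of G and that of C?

The relations place G below C. An element lies strictly between them when it is forced above G and also forced below C.
Above G: {H, B, K, F, M, N}. Below C: {L, J, P, E, H, B}.
Intersection: {H, B} — 2.

2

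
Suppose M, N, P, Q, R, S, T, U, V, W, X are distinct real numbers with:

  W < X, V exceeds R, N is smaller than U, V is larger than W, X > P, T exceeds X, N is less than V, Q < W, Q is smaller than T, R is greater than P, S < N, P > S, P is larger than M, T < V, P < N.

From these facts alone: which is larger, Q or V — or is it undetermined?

V

Following the relations from Q: Q < W < X < T < V.
So V is larger.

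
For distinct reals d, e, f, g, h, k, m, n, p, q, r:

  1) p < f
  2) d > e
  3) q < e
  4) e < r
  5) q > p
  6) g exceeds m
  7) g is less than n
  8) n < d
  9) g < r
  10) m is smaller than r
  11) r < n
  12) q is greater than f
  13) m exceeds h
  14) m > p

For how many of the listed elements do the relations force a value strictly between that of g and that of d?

2

Chaining upward from g reaches: r, n.
Chaining downward from d reaches: p, f, q, h, m, e, r, n.
Strictly between g and d are those in both lists: r, n — 2 elements.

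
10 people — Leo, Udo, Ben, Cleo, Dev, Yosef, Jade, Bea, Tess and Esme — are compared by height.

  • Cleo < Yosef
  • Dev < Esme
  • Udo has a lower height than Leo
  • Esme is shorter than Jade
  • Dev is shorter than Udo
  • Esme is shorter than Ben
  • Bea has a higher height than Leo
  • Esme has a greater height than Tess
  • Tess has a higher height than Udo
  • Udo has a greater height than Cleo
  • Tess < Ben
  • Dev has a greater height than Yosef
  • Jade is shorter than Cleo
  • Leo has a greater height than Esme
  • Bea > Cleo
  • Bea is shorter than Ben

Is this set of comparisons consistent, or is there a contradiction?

inconsistent

We have Esme < Jade stated directly, yet also Jade < Cleo < Yosef < Dev < Udo < Tess < Esme by chaining the others — so Jade < Esme. Contradiction.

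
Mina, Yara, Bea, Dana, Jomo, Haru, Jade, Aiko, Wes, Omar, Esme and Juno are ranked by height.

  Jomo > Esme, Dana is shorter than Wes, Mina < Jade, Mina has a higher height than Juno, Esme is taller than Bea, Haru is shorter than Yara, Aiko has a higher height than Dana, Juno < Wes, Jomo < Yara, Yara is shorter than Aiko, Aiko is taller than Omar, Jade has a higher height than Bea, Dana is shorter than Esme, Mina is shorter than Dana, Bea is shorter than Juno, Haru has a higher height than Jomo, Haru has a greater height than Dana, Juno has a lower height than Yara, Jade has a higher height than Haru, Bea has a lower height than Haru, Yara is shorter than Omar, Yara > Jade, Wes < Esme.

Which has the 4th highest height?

Chaining the given pairs: Bea < Juno < Mina < Dana < Wes < Esme < Jomo < Haru < Jade < Yara < Omar < Aiko.
The 4th largest is Jade.

Jade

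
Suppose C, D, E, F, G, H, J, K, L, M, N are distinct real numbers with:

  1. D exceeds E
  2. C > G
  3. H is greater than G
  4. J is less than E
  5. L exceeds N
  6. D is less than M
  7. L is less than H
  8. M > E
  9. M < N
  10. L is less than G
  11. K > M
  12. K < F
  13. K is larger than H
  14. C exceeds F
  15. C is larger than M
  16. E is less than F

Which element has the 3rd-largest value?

K

Chaining the given pairs: J < E < D < M < N < L < G < H < K < F < C.
Counting 3 from the largest end gives K.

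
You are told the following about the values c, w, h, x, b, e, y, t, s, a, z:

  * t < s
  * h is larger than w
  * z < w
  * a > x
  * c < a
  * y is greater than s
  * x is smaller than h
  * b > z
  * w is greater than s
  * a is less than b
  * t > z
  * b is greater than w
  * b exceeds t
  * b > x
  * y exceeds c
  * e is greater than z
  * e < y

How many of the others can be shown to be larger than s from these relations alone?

The elements the relations force above s are w, h, b, y — no chain reaches any other.
That is 4.

4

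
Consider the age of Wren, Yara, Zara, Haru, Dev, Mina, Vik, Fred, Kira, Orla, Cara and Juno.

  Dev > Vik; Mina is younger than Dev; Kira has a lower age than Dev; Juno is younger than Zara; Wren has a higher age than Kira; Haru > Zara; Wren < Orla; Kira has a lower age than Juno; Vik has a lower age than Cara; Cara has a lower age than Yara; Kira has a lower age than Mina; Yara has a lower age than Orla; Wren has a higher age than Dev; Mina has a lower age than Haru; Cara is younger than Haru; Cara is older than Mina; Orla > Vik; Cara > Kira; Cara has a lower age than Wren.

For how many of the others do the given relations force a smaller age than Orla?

7

From Orla the given relations immediately reach Vik, Yara, Wren.
From those, Kira, Dev, Cara — 6 in total.
From those, Mina — 7 in total.
Nothing else is reachable below Orla; 7 in all.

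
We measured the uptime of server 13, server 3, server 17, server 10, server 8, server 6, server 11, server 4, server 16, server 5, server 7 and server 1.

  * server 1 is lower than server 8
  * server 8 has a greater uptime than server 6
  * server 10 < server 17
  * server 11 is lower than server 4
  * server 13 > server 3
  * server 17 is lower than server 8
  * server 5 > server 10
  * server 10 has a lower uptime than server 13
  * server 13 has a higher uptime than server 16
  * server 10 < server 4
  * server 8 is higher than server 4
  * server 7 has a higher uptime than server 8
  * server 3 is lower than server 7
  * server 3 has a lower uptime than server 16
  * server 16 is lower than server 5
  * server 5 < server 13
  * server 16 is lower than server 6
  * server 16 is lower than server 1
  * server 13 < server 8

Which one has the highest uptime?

server 7

Chaining downward from server 7: directly below it, server 3, server 8; then server 17, server 1, server 13, server 6, server 4; then server 10, server 16, server 5, server 11.
That covers every other element, and nothing is given above server 7, so server 7 is the highest uptime.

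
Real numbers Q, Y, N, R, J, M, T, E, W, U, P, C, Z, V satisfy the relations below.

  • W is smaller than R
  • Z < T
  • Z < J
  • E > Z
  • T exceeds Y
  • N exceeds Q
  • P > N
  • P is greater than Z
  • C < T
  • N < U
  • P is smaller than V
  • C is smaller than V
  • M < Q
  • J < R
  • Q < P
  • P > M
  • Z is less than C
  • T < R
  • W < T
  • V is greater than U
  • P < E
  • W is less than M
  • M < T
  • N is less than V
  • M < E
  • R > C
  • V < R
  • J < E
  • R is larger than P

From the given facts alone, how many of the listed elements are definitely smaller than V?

8

Directly below V: C, N, U, P.
One step further: Z, M, Q (7 so far).
One step further: W (8 so far).
No other element is forced below V by the given relations, so the count is 8.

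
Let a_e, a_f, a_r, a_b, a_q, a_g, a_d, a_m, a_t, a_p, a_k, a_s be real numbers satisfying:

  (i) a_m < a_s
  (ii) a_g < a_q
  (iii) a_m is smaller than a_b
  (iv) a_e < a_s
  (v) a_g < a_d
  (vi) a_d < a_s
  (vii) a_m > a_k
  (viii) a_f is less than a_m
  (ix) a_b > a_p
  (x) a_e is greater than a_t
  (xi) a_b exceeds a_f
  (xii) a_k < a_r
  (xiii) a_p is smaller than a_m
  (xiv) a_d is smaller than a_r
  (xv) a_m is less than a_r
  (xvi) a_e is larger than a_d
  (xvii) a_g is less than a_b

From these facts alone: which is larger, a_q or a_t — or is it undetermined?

undetermined

Following every chain through a_t: above a_t we get a_e, a_s.
a_q is not reached, and no chain runs the other way from a_q to a_t.
So the given relations leave the order of a_t and a_q undetermined.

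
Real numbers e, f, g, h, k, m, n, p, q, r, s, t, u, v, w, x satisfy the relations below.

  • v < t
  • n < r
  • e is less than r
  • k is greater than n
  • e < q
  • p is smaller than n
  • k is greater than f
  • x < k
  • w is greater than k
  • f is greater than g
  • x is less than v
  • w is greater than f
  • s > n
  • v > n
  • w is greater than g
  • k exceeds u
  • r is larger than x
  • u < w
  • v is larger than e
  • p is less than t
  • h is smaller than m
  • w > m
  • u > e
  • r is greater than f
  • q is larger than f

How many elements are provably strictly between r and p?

1

Chaining upward from p reaches: n, v, k, t, w, s.
Chaining downward from r reaches: g, x, f, e, n.
Strictly between p and r are those in both lists: n — 1 element.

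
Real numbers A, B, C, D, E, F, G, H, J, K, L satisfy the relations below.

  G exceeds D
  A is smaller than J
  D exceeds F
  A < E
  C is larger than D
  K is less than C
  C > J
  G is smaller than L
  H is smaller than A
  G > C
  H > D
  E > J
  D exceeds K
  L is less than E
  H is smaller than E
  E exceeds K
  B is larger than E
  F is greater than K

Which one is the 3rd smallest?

D

Chaining the given pairs: K < F < D < H < A < J < C < G < L < E < B.
The 3rd smallest is D.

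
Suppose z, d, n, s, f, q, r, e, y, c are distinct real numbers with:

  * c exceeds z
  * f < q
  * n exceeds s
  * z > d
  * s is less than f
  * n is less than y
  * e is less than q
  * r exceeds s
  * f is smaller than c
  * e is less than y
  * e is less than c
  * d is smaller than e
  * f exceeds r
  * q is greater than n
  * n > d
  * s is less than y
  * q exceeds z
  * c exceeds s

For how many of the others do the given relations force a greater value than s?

From s the given relations immediately reach r, n, f, y, c.
From those, q — 6 in total.
Nothing else is reachable above s; 6 in all.

6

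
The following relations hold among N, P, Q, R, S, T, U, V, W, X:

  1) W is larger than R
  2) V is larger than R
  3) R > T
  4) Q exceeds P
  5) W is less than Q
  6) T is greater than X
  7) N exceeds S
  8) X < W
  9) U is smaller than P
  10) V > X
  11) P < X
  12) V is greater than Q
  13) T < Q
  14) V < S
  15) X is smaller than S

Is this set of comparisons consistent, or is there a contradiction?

Every relation is compatible with U < P < X < T < R < W < Q < V < S < N; the set is consistent.

consistent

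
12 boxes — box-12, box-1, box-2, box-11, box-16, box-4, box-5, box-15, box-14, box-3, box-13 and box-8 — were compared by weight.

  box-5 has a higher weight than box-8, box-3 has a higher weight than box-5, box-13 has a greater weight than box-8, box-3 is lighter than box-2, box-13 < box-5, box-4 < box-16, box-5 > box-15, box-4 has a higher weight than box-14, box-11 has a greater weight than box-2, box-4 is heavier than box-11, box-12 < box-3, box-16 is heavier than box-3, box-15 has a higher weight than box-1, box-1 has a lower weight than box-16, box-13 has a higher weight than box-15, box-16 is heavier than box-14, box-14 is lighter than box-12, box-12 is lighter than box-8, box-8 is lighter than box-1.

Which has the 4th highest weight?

box-2

Piecing the relations together gives one ordering: box-14 < box-12 < box-8 < box-1 < box-15 < box-13 < box-5 < box-3 < box-2 < box-11 < box-4 < box-16.
The 4th largest is box-2.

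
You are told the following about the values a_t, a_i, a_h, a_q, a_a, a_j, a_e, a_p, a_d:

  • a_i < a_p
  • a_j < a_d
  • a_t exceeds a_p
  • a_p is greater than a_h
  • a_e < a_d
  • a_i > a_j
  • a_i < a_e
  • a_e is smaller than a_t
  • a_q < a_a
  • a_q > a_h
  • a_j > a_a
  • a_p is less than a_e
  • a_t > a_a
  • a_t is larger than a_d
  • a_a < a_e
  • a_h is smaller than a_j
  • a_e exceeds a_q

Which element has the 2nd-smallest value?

a_q

Chaining the given pairs: a_h < a_q < a_a < a_j < a_i < a_p < a_e < a_d < a_t.
The 2nd smallest is a_q.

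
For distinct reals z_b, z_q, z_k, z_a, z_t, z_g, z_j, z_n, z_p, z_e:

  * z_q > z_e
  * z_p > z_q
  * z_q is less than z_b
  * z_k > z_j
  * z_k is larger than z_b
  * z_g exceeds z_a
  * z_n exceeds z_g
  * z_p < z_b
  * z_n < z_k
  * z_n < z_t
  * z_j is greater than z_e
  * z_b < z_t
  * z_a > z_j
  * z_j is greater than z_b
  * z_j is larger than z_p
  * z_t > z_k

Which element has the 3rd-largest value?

z_n

The consecutive relations fix a unique order: z_e < z_q < z_p < z_b < z_j < z_a < z_g < z_n < z_k < z_t.
The 3rd largest is z_n.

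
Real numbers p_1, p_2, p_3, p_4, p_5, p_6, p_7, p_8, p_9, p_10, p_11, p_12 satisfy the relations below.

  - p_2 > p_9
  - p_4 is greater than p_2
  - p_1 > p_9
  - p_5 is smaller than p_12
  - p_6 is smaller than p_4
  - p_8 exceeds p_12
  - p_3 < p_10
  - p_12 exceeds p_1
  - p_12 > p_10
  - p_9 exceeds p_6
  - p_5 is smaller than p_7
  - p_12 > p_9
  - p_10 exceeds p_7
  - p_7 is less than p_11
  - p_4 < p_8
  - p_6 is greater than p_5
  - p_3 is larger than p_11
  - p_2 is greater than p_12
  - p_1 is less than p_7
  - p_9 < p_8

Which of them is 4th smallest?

p_1

Piecing the relations together gives one ordering: p_5 < p_6 < p_9 < p_1 < p_7 < p_11 < p_3 < p_10 < p_12 < p_2 < p_4 < p_8.
Counting 4 from the smallest end gives p_1.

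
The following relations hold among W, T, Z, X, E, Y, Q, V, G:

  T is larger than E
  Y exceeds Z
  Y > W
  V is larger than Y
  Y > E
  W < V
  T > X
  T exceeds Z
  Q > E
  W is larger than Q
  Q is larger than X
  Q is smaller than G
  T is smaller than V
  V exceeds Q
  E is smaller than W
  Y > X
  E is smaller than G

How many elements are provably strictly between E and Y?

The relations place E below Y. An element lies strictly between them when it is forced above E and also forced below Y.
Above E: {T, Q, W, G, V}. Below Y: {Z, X, Q, W}.
Intersection: {Q, W} — 2.

2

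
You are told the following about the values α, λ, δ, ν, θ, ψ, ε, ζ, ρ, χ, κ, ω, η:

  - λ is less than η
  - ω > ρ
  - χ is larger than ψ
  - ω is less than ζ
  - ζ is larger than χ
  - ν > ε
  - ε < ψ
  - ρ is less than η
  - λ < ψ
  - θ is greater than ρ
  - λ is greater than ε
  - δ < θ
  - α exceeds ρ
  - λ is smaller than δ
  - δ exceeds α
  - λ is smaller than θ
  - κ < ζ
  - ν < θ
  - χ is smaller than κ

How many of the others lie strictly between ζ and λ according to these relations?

The relations place λ below ζ. An element lies strictly between them when it is forced above λ and also forced below ζ.
Above λ: {η, ψ, χ, κ, δ, θ}. Below ζ: {ρ, ε, ω, ψ, χ, κ}.
Intersection: {ψ, χ, κ} — 3.

3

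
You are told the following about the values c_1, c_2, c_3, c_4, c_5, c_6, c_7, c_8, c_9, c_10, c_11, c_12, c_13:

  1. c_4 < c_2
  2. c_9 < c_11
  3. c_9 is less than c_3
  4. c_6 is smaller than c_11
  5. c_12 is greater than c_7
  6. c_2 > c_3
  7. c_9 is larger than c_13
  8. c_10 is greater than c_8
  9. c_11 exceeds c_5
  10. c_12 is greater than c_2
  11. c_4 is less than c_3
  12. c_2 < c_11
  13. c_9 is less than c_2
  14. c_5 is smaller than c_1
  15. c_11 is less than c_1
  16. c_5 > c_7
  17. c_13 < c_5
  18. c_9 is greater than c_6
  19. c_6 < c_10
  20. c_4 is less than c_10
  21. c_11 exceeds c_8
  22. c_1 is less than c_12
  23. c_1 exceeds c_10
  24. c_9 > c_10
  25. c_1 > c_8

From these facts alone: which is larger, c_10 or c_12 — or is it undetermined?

Chaining the given relations: c_10 < c_9 < c_3 < c_2 < c_11 < c_1 < c_12.
So c_12 is larger.

c_12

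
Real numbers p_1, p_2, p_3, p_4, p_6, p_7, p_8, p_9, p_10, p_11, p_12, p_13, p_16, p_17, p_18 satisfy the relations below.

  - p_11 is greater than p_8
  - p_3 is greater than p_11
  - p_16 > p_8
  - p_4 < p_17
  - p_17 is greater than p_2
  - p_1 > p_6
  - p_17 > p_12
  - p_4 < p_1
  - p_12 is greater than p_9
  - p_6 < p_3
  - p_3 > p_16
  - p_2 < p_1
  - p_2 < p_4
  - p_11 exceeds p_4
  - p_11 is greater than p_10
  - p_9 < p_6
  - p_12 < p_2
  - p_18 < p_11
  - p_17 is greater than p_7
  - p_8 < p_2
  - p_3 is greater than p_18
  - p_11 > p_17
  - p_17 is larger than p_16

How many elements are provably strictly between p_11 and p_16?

1

Chaining upward from p_16 reaches: p_17, p_3.
Chaining downward from p_11 reaches: p_7, p_9, p_8, p_10, p_12, p_2, p_4, p_18, p_17.
Strictly between p_16 and p_11 are those in both lists: p_17 — 1 element.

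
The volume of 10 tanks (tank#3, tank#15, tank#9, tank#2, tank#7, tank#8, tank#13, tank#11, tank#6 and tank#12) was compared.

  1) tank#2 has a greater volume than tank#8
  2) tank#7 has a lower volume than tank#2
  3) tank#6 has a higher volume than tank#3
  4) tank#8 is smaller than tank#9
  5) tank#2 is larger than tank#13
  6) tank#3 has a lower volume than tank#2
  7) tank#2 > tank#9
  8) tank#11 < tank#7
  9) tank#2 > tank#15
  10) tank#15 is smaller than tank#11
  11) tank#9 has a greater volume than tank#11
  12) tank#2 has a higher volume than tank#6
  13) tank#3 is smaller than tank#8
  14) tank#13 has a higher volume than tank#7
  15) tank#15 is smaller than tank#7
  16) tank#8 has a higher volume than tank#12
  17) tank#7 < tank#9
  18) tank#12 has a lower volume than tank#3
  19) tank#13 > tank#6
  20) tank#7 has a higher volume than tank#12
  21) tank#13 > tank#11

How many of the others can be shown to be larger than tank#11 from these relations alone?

4

The elements the relations force above tank#11 are tank#7, tank#9, tank#13, tank#2 — no chain reaches any other.
That is 4.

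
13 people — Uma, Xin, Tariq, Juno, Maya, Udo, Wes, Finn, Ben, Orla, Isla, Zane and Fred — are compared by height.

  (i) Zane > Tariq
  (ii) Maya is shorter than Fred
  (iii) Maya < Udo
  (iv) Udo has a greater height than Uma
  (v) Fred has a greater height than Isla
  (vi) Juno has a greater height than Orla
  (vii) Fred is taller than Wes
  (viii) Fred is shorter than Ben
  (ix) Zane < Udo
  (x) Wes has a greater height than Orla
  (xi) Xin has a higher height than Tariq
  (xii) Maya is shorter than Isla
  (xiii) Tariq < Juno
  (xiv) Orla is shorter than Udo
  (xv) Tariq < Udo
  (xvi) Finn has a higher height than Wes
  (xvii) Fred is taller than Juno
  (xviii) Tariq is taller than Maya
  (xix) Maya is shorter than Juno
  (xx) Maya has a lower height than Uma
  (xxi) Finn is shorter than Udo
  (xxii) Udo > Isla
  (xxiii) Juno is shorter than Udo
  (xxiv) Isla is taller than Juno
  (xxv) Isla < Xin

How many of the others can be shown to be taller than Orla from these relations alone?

From Orla the given relations immediately reach Juno, Wes, Udo.
From those, Finn, Isla, Fred — 6 in total.
From those, Xin, Ben — 8 in total.
No other element is forced above Orla by the given relations, so the count is 8.

8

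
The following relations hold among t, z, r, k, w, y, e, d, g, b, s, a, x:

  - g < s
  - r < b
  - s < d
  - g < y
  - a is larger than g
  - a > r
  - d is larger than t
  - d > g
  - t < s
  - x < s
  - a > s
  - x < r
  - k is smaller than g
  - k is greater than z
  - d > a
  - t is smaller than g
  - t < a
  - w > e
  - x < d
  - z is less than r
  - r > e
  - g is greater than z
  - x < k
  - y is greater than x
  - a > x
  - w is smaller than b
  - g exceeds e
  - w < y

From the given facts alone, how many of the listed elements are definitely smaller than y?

The elements the relations force below y are e, z, t, x, k, g, w — no chain reaches any other.
That is 7.

7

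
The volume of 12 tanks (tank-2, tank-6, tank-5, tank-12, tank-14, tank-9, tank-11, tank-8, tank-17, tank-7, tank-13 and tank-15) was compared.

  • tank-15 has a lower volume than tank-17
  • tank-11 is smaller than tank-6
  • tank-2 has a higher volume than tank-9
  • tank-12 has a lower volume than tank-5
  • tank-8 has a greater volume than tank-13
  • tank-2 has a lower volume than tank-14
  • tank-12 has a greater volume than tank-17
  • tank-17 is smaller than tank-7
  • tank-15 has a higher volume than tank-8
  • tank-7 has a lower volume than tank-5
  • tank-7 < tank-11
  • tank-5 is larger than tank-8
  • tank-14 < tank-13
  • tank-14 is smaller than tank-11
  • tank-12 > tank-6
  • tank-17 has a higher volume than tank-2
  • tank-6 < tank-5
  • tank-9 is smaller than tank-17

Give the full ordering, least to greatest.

tank-9 < tank-2 < tank-14 < tank-13 < tank-8 < tank-15 < tank-17 < tank-7 < tank-11 < tank-6 < tank-12 < tank-5

The consecutive links are each given: tank-9 < tank-2; tank-2 < tank-14; tank-14 < tank-13; tank-13 < tank-8; tank-8 < tank-15; tank-15 < tank-17; tank-17 < tank-7; tank-7 < tank-11; tank-11 < tank-6; tank-6 < tank-12; tank-12 < tank-5.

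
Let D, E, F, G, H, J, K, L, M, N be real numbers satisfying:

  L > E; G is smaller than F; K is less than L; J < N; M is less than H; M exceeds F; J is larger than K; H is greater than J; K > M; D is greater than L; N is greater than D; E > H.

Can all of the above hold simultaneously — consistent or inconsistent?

The single ordering G < F < M < K < J < H < E < L < D < N satisfies every listed relation, so no contradiction arises.

consistent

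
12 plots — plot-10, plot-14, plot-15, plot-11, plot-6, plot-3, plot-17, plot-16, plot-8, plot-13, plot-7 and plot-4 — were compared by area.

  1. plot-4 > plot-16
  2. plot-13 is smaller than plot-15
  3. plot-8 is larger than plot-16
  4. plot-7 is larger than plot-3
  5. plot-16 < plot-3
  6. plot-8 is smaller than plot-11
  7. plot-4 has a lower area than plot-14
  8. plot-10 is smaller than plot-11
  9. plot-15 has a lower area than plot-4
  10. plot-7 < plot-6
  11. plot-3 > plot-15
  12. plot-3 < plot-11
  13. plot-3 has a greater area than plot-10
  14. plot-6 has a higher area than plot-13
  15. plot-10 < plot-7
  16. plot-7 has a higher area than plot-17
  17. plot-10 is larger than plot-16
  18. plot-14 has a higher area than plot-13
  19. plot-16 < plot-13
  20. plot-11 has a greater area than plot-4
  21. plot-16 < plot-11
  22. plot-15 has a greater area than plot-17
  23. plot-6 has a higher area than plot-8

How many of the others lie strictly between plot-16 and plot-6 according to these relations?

Chaining upward from plot-16 reaches: plot-8, plot-13, plot-15, plot-10, plot-3, plot-4, plot-11, plot-7, plot-14.
Chaining downward from plot-6 reaches: plot-17, plot-8, plot-13, plot-15, plot-10, plot-3, plot-7.
Strictly between plot-16 and plot-6 are those in both lists: plot-8, plot-13, plot-15, plot-10, plot-3, plot-7 — 6 elements.

6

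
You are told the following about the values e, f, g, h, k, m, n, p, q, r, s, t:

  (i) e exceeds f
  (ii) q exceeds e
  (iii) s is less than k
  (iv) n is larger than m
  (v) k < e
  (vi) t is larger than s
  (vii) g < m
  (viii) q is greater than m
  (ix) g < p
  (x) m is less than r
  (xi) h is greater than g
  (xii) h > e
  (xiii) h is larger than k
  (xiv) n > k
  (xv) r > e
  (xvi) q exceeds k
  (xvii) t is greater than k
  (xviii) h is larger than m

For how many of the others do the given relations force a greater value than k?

Directly above k: n, e, h, q, t.
One step further: r (6 so far).
No other element is forced above k by the given relations, so the count is 6.

6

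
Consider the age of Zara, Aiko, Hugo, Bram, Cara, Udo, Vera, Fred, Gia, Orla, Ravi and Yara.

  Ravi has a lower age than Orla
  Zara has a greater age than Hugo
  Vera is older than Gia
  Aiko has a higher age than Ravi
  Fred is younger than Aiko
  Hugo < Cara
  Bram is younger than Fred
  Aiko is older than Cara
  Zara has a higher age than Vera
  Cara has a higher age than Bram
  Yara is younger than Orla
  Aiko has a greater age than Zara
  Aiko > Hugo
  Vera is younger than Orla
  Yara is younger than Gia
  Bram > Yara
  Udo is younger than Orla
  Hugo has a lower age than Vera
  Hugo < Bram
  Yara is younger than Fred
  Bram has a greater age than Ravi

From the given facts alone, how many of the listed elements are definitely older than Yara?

Directly above Yara: Gia, Bram, Orla, Fred.
One step further: Vera, Cara, Aiko (7 so far).
One step further: Zara (8 so far).
Nothing else is reachable above Yara; 8 in all.

8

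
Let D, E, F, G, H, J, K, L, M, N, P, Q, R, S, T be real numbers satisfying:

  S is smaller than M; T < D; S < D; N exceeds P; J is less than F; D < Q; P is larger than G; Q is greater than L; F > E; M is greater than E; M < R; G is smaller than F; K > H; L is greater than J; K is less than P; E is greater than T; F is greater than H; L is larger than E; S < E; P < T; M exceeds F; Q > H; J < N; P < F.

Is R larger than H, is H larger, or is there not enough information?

Following the relations from H: H < K < P < T < E < F < M < R.
So R is larger.

R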